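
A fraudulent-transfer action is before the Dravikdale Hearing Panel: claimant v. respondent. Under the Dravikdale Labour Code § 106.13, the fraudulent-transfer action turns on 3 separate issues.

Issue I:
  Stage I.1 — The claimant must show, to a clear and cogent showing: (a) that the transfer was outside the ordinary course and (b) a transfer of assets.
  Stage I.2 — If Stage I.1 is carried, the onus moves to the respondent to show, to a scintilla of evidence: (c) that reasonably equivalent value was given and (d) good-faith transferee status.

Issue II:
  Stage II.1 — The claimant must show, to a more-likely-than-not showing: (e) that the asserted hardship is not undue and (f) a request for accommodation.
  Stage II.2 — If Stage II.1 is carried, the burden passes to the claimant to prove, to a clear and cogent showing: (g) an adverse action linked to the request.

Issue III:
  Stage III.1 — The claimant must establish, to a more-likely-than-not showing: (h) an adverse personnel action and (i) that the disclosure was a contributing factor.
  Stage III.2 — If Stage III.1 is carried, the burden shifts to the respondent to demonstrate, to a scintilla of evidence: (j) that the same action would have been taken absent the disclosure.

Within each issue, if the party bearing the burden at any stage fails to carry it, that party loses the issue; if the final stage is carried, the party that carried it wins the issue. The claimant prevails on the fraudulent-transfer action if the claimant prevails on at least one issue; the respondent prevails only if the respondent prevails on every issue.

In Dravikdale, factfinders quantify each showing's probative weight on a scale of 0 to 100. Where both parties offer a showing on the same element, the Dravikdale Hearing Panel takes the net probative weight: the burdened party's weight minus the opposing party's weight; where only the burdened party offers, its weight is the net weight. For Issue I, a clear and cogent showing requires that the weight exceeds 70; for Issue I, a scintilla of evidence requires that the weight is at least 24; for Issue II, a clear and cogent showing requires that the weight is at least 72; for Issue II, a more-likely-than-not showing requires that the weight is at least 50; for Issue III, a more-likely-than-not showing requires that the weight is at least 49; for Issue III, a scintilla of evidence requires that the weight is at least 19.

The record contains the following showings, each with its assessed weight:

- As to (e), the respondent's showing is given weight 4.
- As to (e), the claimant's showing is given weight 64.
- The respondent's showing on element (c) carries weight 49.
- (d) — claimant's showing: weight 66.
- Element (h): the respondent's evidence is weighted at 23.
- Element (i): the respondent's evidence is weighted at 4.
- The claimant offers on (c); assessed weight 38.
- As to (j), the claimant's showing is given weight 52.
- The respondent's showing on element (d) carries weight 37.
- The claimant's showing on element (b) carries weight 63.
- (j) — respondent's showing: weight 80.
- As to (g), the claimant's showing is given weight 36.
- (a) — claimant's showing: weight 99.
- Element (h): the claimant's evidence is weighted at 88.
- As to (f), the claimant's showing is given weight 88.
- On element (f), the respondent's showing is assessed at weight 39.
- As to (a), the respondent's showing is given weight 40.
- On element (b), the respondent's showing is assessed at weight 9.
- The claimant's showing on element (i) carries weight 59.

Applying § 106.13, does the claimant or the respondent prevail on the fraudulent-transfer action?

respondent

— Issue I —
Stage I.1 (claimant, a clear and cogent showing, weight exceeds 70): (a) net 99−40=59 ≤ 70 — fails; (b) net 63−9=54 ≤ 70 — fails.
  Stage I.1 not carried; the claimant fails its burden.
So the respondent prevails on this issue.
— Issue II —
Stage II.1 (claimant, a more-likely-than-not showing, weight is at least 50): (e) net 64−4=60 ≥ 50 — meets; (f) net 88−39=49 < 50 — fails.
  Stage II.1 not carried; the claimant fails its burden.
So the respondent prevails on this issue.
— Issue III —
Stage III.1 — burden on claimant; standard: a more-likely-than-not showing (weight is at least 49).
    (h): 88 − 23 = 65 ≥ 49 [met]
    (i): 59 − 4 = 55 ≥ 49 [met]
  Stage III.1 is satisfied; the onus moves to the respondent.
Stage III.2 — burden on respondent; standard: a scintilla of evidence (weight is at least 19).
    (j): 80 − 52 = 28 ≥ 19 [met]
  Stage III.2 carried; the final stage is satisfied.
With every stage satisfied, the respondent prevails on this issue.
Per-issue: Issue I → respondent; Issue II → respondent; Issue III → respondent. The claimant must prevail on at least one issue; overall, the respondent prevails.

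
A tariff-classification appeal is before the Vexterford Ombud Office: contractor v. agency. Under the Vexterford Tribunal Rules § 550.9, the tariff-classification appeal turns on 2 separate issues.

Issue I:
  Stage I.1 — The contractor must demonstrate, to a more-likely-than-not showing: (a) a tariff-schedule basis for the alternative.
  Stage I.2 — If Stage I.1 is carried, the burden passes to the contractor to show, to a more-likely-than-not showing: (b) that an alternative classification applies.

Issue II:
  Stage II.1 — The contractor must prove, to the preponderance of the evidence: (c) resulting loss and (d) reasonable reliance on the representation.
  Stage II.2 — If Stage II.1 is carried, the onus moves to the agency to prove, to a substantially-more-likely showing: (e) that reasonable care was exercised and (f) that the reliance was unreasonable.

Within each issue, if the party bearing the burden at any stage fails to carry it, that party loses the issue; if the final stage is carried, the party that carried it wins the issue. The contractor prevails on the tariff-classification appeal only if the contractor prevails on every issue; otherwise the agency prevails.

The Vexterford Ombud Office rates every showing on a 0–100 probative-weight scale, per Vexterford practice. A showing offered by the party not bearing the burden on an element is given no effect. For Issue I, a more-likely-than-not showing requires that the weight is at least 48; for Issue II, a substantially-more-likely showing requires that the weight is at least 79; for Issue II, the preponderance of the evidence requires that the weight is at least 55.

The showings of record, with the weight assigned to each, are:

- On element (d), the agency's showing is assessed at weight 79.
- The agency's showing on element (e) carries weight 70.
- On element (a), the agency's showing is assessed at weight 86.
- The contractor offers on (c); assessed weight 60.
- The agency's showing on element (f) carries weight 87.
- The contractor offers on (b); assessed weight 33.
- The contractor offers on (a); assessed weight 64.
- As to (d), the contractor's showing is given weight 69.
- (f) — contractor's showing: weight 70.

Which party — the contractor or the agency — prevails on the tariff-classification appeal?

— Issue I —
Stage I.1 — burden on contractor; standard: a more-likely-than-not showing (weight is at least 48).
    (a): 64 (agency's 86 disregarded) ≥ 48 [met]
  Stage I.1 is satisfied; the contractor continues to bear the burden.
Stage I.2 — burden on contractor; standard: a more-likely-than-not showing (weight is at least 48).
    (b): 33 < 48 [not met]
  Not every element is met, so the contractor fails to carry Stage I.2.
The analysis ends at Stage I.2; the agency prevails on this issue.
— Issue II —
At Stage II.1 the contractor must meet the preponderance of the evidence (weight is at least 55): on (c) the weight is 60, which does reach 55, so (c) meets the standard; on (d) the weight is 69 (the agency's 79 is given no effect), ≥ 55, so (d) meets the standard.
  All elements met. The burden passes to the agency.
At Stage II.2 the agency must meet a substantially-more-likely showing (weight is at least 79): on (e) the weight is 70, which does not reach 79, so (e) does not meet the standard; on (f) the weight is 87 (the contractor's 70 is given no effect), ≥ 79, so (f) meets the standard.
  Stage II.2 not carried; the agency fails its burden.
So the contractor prevails on this issue.
Per-issue: Issue I → agency; Issue II → contractor. The contractor must prevail on every issue; overall, the agency prevails.

agency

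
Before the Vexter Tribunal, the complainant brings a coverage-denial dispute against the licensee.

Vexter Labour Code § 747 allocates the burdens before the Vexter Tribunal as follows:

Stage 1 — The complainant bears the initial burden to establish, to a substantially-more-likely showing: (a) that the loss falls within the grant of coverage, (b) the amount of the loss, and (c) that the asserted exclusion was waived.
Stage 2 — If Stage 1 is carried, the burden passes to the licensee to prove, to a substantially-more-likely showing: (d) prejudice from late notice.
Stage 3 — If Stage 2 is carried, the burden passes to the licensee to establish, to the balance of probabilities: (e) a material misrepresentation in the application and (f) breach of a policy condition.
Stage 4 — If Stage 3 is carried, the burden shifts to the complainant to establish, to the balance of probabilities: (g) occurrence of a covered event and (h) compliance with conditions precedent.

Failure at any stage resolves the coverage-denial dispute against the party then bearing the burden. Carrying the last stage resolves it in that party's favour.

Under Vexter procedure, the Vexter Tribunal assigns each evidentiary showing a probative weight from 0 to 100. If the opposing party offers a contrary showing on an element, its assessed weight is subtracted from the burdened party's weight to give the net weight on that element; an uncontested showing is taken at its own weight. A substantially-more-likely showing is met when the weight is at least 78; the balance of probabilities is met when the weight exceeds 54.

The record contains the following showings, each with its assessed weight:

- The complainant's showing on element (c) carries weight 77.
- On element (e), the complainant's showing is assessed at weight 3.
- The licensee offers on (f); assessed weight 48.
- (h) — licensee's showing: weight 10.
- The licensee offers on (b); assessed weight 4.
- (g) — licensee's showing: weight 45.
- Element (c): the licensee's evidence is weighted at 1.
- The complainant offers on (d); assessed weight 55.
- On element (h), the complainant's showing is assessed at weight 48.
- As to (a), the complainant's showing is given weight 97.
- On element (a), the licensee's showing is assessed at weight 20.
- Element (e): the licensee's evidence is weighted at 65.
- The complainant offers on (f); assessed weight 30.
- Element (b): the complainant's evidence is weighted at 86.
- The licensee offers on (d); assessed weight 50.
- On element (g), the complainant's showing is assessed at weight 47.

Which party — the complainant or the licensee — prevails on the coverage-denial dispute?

licensee

Stage 1 — burden on complainant; standard: a substantially-more-likely showing (weight is at least 78).
    (a): 97 − 20 = 77 < 78 [not met]
    (b): 86 − 4 = 82 ≥ 78 [met]
    (c): 77 − 1 = 76 < 78 [not met]
  Stage 1 not carried; the complainant fails its burden.
So the licensee prevails.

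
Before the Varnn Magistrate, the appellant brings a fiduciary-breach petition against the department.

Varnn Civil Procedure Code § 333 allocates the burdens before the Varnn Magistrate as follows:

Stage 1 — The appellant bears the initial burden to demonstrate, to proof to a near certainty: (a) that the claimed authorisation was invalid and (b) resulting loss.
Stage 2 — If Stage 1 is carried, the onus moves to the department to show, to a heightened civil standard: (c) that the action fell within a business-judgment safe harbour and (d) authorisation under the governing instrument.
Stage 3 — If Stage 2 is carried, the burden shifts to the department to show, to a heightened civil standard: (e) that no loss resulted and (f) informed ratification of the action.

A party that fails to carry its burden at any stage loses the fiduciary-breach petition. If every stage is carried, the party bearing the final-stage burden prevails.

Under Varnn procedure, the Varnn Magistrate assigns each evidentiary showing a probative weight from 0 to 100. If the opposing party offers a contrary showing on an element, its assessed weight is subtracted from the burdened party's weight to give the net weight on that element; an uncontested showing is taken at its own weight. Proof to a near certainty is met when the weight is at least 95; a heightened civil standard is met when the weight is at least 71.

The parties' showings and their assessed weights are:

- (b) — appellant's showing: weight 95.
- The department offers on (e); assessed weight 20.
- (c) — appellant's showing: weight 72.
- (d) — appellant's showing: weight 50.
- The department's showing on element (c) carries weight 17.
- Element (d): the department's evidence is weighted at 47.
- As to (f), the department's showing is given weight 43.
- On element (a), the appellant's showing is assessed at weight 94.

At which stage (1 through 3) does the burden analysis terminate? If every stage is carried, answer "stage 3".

stage 1

Stage 1 — burden on appellant; standard: proof to a near certainty (weight is at least 95).
    (a): 94 < 95 [not met]
    (b): 95 ≥ 95 [met]
  Not every element is met, so the appellant fails to carry Stage 1.
The department prevails.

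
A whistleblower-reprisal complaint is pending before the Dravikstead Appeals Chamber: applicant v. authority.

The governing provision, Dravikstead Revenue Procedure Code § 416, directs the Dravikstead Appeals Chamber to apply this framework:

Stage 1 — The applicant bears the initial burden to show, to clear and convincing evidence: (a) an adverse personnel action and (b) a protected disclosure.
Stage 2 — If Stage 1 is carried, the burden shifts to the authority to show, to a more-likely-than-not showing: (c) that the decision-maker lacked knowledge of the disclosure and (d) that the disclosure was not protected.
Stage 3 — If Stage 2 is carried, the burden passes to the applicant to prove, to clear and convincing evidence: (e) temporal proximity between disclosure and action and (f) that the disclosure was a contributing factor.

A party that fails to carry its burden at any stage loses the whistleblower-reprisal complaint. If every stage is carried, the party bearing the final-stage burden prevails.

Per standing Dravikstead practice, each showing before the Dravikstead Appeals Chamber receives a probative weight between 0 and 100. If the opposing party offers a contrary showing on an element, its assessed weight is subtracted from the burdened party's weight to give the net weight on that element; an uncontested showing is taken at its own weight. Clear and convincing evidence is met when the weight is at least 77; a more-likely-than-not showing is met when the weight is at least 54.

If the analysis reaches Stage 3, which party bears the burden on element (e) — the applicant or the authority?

Stage 3's rule assigns the burden to the applicant (to clear and convincing evidence).

applicant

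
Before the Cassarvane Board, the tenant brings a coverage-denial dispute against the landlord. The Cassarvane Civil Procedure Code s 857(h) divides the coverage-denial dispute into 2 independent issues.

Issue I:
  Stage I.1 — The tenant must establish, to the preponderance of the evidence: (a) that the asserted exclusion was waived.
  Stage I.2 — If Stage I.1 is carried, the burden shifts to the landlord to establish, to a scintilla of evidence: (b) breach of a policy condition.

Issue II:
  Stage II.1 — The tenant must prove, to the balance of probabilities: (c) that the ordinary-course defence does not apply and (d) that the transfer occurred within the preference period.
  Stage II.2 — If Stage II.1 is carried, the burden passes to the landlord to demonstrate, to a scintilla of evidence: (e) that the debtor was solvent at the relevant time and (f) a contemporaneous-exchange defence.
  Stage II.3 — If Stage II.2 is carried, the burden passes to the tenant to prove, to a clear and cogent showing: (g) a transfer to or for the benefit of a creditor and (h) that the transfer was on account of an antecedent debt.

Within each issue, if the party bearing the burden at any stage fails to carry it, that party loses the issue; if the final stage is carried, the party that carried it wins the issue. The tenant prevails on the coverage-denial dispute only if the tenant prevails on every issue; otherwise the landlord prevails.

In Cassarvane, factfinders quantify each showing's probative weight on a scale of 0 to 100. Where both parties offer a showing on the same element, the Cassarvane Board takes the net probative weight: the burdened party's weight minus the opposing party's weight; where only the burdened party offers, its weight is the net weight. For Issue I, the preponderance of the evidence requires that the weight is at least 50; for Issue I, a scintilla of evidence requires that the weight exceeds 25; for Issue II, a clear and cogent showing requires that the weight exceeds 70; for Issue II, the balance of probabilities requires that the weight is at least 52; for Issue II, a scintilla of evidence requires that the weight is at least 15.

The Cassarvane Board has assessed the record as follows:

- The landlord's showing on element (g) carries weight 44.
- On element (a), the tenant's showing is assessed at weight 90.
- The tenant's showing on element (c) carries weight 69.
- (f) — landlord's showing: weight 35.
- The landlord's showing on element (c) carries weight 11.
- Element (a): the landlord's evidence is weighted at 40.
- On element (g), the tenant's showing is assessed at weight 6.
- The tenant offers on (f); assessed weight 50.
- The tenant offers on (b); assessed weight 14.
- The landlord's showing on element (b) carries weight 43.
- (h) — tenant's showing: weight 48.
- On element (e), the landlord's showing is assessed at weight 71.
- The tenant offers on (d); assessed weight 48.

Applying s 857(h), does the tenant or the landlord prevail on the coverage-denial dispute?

— Issue I —
Stage I.1 — burden on tenant; standard: the preponderance of the evidence (weight is at least 50).
    (a): 90 − 40 = 50 ≥ 50 [met]
  Stage I.1 is satisfied; the onus moves to the landlord.
Stage I.2 — burden on landlord; standard: a scintilla of evidence (weight exceeds 25).
    (b): 43 − 14 = 29 > 25 [met]
  All elements met at the final stage.
All stages carried — the landlord prevails on this issue.
— Issue II —
At Stage II.1 the tenant must meet the balance of probabilities (weight is at least 52): on (c) the weight is 69 less the opposing 11 gives net 58, ≥ 52, so (c) meets the standard; on (d) the weight is 48, which does not reach 52, so (d) does not meet the standard.
  Stage II.1 not carried; the tenant fails its burden.
The landlord prevails on this issue.
Per-issue: Issue I → landlord; Issue II → landlord. The tenant must prevail on every issue; overall, the landlord prevails.

landlord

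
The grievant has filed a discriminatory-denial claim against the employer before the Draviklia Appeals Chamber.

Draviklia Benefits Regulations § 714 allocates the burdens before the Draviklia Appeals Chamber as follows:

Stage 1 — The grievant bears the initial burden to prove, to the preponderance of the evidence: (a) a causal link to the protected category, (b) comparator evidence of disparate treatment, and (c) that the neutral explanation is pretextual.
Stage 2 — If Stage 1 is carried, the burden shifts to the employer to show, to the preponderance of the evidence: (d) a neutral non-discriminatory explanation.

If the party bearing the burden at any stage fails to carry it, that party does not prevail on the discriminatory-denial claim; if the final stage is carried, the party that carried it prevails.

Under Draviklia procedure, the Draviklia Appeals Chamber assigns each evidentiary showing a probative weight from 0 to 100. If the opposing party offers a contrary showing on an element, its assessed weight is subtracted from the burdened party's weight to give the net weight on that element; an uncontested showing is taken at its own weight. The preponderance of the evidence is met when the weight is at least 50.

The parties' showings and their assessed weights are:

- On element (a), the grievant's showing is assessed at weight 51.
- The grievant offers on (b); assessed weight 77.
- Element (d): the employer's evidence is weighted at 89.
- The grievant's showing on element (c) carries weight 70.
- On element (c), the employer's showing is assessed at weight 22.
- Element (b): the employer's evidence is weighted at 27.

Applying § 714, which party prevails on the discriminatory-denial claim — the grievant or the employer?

employer

Stage 1 — burden on grievant; standard: the preponderance of the evidence (weight is at least 50).
    (a): 51 ≥ 50 [met]
    (b): 77 − 27 = 50 ≥ 50 [met]
    (c): 70 − 22 = 48 < 50 [not met]
  The grievant does not carry Stage 1.
The analysis ends at Stage 1; the employer prevails.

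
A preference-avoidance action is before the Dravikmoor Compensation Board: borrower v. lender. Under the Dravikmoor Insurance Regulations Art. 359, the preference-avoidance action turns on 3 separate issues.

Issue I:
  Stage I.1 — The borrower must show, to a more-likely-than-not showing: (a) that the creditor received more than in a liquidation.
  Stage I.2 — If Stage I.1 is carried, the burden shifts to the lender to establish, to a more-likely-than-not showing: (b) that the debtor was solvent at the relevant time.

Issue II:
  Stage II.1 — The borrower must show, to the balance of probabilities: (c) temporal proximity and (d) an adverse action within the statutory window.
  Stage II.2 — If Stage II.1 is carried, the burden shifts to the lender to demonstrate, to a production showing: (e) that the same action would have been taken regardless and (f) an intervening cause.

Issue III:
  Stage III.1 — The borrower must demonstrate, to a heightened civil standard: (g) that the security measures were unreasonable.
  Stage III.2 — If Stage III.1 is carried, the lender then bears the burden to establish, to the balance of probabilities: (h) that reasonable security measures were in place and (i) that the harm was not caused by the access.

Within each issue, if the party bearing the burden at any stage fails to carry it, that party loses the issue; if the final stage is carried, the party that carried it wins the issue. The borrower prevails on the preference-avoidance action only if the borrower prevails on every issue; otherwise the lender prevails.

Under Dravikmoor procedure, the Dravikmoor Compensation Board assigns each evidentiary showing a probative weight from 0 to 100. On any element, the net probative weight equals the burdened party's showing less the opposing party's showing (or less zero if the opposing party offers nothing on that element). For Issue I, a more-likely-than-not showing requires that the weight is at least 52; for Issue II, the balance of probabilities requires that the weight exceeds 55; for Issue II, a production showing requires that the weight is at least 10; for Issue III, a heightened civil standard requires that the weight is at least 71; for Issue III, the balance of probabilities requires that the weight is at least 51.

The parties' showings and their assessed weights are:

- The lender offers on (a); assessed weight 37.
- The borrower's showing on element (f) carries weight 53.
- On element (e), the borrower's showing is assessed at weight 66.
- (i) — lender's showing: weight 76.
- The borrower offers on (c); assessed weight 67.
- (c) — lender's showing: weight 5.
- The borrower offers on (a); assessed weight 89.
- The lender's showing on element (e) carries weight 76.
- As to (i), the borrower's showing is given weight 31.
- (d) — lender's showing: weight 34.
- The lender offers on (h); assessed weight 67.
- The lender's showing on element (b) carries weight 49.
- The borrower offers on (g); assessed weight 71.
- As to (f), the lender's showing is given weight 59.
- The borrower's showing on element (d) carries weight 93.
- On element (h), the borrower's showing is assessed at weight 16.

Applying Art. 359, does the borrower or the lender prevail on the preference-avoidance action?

— Issue I —
At Stage I.1 the borrower must meet a more-likely-than-not showing (weight is at least 52): on (a) the weight is 89 less the opposing 37 gives net 52, ≥ 52, so (a) meets the standard.
  All elements met. The burden passes to the lender.
At Stage I.2 the lender must meet a more-likely-than-not showing (weight is at least 52): on (b) the weight is 49, which does not reach 52, so (b) does not meet the standard.
  Stage I.2 not carried; the lender fails its burden.
So the borrower prevails on this issue.
— Issue II —
Stage II.1 — burden on borrower; standard: the balance of probabilities (weight exceeds 55).
    (c): 67 − 5 = 62 > 55 [met]
    (d): 93 − 34 = 59 > 55 [met]
  Stage II.1 carried; the burden shifts to the lender.
Stage II.2 — burden on lender; standard: a production showing (weight is at least 10).
    (e): 76 − 66 = 10 ≥ 10 [met]
    (f): 59 − 53 = 6 < 10 [not met]
  Stage II.2 not carried; the lender fails its burden.
The borrower prevails on this issue.
— Issue III —
Stage III.1 — burden on borrower; standard: a heightened civil standard (weight is at least 71).
    (g): 71 ≥ 71 [met]
  Stage III.1 carried; the burden shifts to the lender.
Stage III.2 — burden on lender; standard: the balance of probabilities (weight is at least 51).
    (h): 67 − 16 = 51 ≥ 51 [met]
    (i): 76 − 31 = 45 < 51 [not met]
  Stage III.2 not carried; the lender fails its burden.
The borrower prevails on this issue.
Per-issue: Issue I → borrower; Issue II → borrower; Issue III → borrower. The borrower must prevail on every issue; overall, the borrower prevails.

borrower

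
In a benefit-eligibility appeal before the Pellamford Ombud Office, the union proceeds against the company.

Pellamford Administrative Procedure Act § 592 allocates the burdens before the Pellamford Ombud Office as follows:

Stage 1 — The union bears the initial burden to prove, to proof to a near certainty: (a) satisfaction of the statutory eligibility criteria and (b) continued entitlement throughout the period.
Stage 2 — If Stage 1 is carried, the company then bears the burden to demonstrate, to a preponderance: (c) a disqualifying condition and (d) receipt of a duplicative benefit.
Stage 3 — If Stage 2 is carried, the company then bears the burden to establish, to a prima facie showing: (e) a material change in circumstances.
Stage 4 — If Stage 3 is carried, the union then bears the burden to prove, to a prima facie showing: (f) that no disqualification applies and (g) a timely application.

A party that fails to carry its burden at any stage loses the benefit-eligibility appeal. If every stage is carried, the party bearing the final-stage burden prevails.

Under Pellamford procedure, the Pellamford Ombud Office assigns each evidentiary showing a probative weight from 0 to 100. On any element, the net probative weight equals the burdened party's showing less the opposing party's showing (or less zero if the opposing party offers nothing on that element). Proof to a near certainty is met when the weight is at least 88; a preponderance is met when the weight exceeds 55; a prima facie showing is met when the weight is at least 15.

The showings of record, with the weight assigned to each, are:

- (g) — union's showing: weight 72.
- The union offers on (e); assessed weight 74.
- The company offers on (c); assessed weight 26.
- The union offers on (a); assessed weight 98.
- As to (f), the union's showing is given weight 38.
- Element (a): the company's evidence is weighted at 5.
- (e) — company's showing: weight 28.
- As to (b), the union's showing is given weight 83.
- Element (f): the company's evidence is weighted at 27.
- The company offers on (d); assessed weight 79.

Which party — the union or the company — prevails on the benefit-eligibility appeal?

At Stage 1 the union must meet proof to a near certainty (weight is at least 88): on (a) the weight is 98 less the opposing 5 gives net 93, which does reach 88, so (a) meets the standard; on (b) the weight is 83, which does not reach 88, so (b) does not meet the standard.
  Not every element is met, so the union fails to carry Stage 1.
The analysis ends at Stage 1; the company prevails.

company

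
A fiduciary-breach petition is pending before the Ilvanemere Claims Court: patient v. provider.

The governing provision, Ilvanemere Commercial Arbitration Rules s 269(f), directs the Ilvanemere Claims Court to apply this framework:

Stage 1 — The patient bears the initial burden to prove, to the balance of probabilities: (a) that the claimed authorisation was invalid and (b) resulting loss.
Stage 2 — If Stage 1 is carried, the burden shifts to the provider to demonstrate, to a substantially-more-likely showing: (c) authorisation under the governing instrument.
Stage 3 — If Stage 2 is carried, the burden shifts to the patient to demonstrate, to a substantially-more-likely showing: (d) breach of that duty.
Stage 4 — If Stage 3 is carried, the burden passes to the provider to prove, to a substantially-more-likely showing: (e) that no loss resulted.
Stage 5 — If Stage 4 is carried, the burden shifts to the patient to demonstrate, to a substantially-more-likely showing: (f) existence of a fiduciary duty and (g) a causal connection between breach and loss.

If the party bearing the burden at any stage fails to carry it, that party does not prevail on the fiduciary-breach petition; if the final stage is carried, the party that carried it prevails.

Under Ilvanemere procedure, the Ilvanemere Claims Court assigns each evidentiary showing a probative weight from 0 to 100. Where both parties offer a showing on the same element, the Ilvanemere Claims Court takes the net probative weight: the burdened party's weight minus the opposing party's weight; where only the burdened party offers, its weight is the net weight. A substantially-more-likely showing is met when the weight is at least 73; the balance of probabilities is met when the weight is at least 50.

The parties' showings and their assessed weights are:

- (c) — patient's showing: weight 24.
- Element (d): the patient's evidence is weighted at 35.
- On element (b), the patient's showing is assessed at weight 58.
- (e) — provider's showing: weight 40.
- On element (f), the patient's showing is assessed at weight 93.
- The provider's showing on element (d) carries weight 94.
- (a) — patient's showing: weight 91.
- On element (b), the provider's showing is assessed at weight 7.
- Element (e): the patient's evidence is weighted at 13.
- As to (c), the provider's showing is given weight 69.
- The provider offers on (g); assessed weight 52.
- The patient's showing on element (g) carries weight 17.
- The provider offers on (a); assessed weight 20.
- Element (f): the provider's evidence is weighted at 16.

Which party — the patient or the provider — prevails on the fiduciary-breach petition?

At Stage 1 the patient must meet the balance of probabilities (weight is at least 50): on (a) the weight is 91 less the opposing 20 gives net 71, which does reach 50, so (a) meets the standard; on (b) the weight is 58 less the opposing 7 gives net 51, which does reach 50, so (b) meets the standard.
  The patient carries Stage 1; the provider now bears the burden.
At Stage 2 the provider must meet a substantially-more-likely showing (weight is at least 73): on (c) the weight is 69 less the opposing 24 gives net 45, which does not reach 73, so (c) does not meet the standard.
  Not every element is met, so the provider fails to carry Stage 2.
The analysis ends at Stage 2; the patient prevails.

patient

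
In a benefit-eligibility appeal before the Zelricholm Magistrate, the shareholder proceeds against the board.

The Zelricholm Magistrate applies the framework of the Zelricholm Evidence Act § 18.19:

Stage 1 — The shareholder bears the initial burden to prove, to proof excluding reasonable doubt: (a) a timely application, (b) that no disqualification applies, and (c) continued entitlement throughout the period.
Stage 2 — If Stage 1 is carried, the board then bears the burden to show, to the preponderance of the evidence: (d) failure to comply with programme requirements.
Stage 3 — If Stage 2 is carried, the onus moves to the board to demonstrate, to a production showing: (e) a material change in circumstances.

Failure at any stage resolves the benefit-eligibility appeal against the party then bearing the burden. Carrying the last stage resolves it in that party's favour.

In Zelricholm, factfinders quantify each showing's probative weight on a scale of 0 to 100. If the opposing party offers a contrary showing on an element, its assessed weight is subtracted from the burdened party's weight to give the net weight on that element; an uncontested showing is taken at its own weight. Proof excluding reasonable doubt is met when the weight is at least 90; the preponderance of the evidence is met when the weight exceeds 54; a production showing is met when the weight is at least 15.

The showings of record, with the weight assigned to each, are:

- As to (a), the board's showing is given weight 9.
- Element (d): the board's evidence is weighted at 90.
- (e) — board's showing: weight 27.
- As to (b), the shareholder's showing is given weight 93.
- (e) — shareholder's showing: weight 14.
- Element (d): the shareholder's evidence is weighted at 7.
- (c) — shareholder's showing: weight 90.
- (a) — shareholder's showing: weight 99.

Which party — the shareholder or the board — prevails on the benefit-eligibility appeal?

At Stage 1 the shareholder must meet proof excluding reasonable doubt (weight is at least 90): on (a) the weight is 99 less the opposing 9 gives net 90, which does reach 90, so (a) meets the standard; on (b) the weight is 93, ≥ 90, so (b) meets the standard; on (c) the weight is 90, which does reach 90, so (c) meets the standard.
  Stage 1 is satisfied; the onus moves to the board.
At Stage 2 the board must meet the preponderance of the evidence (weight exceeds 54): on (d) the weight is 90 less the opposing 7 gives net 83, which does exceed 54, so (d) meets the standard.
  Stage 2 carried; the burden remains with the board.
At Stage 3 the board must meet a production showing (weight is at least 15): on (e) the weight is 27 less the opposing 14 gives net 13, which does not reach 15, so (e) does not meet the standard.
  The board does not carry Stage 3.
So the shareholder prevails.

shareholder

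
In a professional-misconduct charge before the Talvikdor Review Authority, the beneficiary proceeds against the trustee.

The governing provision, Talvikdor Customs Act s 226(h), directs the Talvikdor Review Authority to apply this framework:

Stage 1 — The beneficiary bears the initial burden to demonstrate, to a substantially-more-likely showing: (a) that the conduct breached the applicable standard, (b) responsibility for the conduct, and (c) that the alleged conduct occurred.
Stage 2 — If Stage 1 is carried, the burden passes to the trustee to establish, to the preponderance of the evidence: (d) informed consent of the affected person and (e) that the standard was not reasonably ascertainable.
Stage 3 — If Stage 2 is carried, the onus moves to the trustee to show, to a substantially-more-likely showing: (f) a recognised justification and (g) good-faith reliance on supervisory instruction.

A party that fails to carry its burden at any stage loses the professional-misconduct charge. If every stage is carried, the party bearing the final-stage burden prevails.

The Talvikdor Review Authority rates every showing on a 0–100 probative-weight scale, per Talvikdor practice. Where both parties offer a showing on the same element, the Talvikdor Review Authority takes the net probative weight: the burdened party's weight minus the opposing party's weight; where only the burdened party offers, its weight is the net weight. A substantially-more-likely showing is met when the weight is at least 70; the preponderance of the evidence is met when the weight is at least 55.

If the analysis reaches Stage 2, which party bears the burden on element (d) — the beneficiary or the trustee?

Stage 2's rule assigns the burden to the trustee (to the preponderance of the evidence).

trustee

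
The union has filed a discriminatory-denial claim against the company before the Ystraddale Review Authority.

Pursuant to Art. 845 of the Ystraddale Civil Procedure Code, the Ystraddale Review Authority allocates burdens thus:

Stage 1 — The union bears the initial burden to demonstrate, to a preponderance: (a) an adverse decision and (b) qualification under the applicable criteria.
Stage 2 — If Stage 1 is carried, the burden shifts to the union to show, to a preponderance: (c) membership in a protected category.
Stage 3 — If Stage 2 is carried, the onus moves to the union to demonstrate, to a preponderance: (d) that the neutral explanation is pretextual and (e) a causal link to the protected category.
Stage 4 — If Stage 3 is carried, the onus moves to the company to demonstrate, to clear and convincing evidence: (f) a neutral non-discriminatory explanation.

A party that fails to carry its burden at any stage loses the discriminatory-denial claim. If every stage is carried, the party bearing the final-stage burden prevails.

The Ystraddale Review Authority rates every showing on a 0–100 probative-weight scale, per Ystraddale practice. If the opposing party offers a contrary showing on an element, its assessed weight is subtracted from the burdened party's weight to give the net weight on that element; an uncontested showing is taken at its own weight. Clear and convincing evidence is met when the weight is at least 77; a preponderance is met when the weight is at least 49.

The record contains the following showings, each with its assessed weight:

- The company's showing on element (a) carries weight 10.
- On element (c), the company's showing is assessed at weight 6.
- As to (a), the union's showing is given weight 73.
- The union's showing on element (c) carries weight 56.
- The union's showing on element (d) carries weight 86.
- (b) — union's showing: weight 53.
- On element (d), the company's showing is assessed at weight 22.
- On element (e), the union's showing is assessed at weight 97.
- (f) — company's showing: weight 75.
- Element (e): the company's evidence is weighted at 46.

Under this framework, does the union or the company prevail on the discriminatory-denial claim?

union

Stage 1 — burden on union; standard: a preponderance (weight is at least 49).
    (a): 73 − 10 = 63 ≥ 49 [met]
    (b): 53 ≥ 49 [met]
  Stage 1 is satisfied; the union continues to bear the burden.
Stage 2 — burden on union; standard: a preponderance (weight is at least 49).
    (c): 56 − 6 = 50 ≥ 49 [met]
  All elements met. The union retains the burden for Stage 3.
Stage 3 — burden on union; standard: a preponderance (weight is at least 49).
    (d): 86 − 22 = 64 ≥ 49 [met]
    (e): 97 − 46 = 51 ≥ 49 [met]
  All elements met. The burden passes to the company.
Stage 4 — burden on company; standard: clear and convincing evidence (weight is at least 77).
    (f): 75 < 77 [not met]
  The company does not carry Stage 4.
The analysis ends at Stage 4; the union prevails.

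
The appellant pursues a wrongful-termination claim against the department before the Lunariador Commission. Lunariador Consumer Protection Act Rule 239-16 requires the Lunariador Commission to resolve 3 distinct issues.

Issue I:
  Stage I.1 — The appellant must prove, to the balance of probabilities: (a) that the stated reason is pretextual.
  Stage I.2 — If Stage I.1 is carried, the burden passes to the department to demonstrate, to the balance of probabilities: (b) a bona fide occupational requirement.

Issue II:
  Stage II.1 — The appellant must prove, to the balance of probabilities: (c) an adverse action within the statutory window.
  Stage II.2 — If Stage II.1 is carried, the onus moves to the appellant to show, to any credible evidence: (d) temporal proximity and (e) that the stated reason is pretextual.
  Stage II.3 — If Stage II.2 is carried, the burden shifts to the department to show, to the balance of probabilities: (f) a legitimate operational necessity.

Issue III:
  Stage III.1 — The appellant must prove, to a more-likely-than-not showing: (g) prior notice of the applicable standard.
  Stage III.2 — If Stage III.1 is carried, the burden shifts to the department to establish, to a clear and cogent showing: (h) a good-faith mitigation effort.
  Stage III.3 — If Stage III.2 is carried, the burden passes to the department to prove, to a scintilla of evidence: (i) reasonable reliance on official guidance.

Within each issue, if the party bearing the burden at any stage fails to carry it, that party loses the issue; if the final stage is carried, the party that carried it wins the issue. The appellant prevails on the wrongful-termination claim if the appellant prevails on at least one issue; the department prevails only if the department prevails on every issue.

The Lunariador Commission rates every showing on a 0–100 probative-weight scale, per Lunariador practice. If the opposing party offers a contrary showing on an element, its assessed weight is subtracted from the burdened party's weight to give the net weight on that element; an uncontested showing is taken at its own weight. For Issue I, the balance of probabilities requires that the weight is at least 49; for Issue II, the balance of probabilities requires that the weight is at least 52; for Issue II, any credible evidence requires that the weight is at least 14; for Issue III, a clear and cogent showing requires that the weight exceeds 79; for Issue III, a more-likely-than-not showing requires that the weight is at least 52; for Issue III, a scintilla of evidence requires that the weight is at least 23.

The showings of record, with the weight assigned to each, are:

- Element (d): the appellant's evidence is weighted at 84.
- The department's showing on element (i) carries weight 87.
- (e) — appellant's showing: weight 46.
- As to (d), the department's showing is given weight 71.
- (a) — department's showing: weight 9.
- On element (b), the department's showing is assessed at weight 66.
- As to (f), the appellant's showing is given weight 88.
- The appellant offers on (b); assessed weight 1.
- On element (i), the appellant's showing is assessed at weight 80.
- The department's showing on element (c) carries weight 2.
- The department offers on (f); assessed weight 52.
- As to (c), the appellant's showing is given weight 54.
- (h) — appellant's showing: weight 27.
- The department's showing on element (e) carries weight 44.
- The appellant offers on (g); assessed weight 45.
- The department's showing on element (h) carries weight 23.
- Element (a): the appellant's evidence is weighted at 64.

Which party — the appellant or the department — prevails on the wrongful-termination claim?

— Issue I —
At Stage I.1 the appellant must meet the balance of probabilities (weight is at least 49): on (a) the weight is 64 less the opposing 9 gives net 55, which does reach 49, so (a) meets the standard.
  All elements met. The burden passes to the department.
At Stage I.2 the department must meet the balance of probabilities (weight is at least 49): on (b) the weight is 66 less the opposing 1 gives net 65, which does reach 49, so (b) meets the standard.
  The department carries the last stage.
Every stage carried; the department prevails on this issue.
— Issue II —
Stage II.1 (appellant, the balance of probabilities, weight is at least 52): (c) net 54−2=52 ≥ 52 — meets.
  All elements met. The appellant retains the burden for Stage II.2.
Stage II.2 (appellant, any credible evidence, weight is at least 14): (d) net 84−71=13 < 14 — fails; (e) net 46−44=2 < 14 — fails.
  Stage II.2 not carried; the appellant fails its burden.
The analysis ends at Stage II.2; the department prevails on this issue.
— Issue III —
Stage III.1 — burden on appellant; standard: a more-likely-than-not showing (weight is at least 52).
    (g): 45 < 52 [not met]
  The appellant does not carry Stage III.1.
So the department prevails on this issue.
Per-issue: Issue I → department; Issue II → department; Issue III → department. The appellant must prevail on at least one issue; overall, the department prevails.

department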